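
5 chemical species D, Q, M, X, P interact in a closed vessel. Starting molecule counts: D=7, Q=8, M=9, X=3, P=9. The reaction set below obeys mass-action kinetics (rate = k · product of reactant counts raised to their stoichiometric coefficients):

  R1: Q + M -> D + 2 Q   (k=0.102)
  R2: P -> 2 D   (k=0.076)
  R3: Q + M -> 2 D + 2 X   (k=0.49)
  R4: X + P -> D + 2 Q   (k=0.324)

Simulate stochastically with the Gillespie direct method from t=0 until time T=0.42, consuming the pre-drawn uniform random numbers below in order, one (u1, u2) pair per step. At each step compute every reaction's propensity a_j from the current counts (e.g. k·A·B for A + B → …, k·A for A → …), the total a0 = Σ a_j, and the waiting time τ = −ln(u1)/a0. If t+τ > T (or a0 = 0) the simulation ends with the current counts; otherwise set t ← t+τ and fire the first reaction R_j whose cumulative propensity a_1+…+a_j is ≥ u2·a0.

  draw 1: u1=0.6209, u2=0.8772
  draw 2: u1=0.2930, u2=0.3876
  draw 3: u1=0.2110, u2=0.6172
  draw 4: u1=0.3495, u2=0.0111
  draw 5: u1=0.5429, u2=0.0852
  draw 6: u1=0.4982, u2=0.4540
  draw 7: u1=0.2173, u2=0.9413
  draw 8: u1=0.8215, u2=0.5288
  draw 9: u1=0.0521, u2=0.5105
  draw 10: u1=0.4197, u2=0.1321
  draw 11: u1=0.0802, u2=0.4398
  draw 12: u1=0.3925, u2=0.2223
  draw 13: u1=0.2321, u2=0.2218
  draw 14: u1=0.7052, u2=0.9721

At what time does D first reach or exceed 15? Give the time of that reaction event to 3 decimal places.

Threshold first reached at t = 0.108

t=0.000: D=7 Q=8 M=9 X=3 P=9
Draw 1: a1=7.344, a2=0.684, a3=35.280, a4=8.748, a0=52.056; τ=−ln(0.6209)/52.056=0.009 → t=0.009; u2·a0=0.8772·52.056=45.664; a1+…+a3=43.308 < 45.664 ≤ a1+…+a4=52.056 → R4 fires; D=8 Q=10 M=9 X=2 P=8
Draw 2: a1=9.180, a2=0.608, a3=44.100, a4=5.184, a0=59.072; τ=−ln(0.2930)/59.072=0.021 → t=0.030; u2·a0=0.3876·59.072=22.896; a1+a2=9.788 < 22.896 ≤ a1+…+a3=53.888 → R3 fires; D=10 Q=9 M=8 X=4 P=8
Draw 3: a1=7.344, a2=0.608, a3=35.280, a4=10.368, a0=53.600; τ=−ln(0.2110)/53.600=0.029 → t=0.059; u2·a0=0.6172·53.600=33.082; a1+a2=7.952 < 33.082 ≤ a1+…+a3=43.232 → R3 fires; D=12 Q=8 M=7 X=6 P=8
Draw 4: a1=5.712, a2=0.608, a3=27.440, a4=15.552, a0=49.312; τ=−ln(0.3495)/49.312=0.021 → t=0.080; u2·a0=0.0111·49.312=0.547 ≤ a1=5.712 → R1 fires; D=13 Q=9 M=6 X=6 P=8
Draw 5: a1=5.508, a2=0.608, a3=26.460, a4=15.552, a0=48.128; τ=−ln(0.5429)/48.128=0.013 → t=0.093; u2·a0=0.0852·48.128=4.101 ≤ a1=5.508 → R1 fires; D=14 Q=10 M=5 X=6 P=8
Draw 6: a1=5.100, a2=0.608, a3=24.500, a4=15.552, a0=45.760; τ=−ln(0.4982)/45.760=0.015 → t=0.108; u2·a0=0.4540·45.760=20.775; a1+a2=5.708 < 20.775 ≤ a1+…+a3=30.208 → R3 fires; D=16 Q=9 M=4 X=8 P=8
Draw 7: a1=3.672, a2=0.608, a3=17.640, a4=20.736, a0=42.656; τ=−ln(0.2173)/42.656=0.036 → t=0.144; u2·a0=0.9413·42.656=40.152; a1+…+a3=21.920 < 40.152 ≤ a1+…+a4=42.656 → R4 fires; D=17 Q=11 M=4 X=7 P=7
Draw 8: a1=4.488, a2=0.532, a3=21.560, a4=15.876, a0=42.456; τ=−ln(0.8215)/42.456=0.005 → t=0.149; u2·a0=0.5288·42.456=22.451; a1+a2=5.020 < 22.451 ≤ a1+…+a3=26.580 → R3 fires; D=19 Q=10 M=3 X=9 P=7
Draw 9: a1=3.060, a2=0.532, a3=14.700, a4=20.412, a0=38.704; τ=−ln(0.0521)/38.704=0.076 → t=0.225; u2·a0=0.5105·38.704=19.758; a1+…+a3=18.292 < 19.758 ≤ a1+…+a4=38.704 → R4 fires; D=20 Q=12 M=3 X=8 P=6
Draw 10: a1=3.672, a2=0.456, a3=17.640, a4=15.552, a0=37.320; τ=−ln(0.4197)/37.320=0.023 → t=0.248; u2·a0=0.1321·37.320=4.930; a1+a2=4.128 < 4.930 ≤ a1+…+a3=21.768 → R3 fires; D=22 Q=11 M=2 X=10 P=6
Draw 11: a1=2.244, a2=0.456, a3=10.780, a4=19.440, a0=32.920; τ=−ln(0.0802)/32.920=0.077 → t=0.325; u2·a0=0.4398·32.920=14.478; a1+…+a3=13.480 < 14.478 ≤ a1+…+a4=32.920 → R4 fires; D=23 Q=13 M=2 X=9 P=5
Draw 12: a1=2.652, a2=0.380, a3=12.740, a4=14.580, a0=30.352; τ=−ln(0.3925)/30.352=0.031 → t=0.356; u2·a0=0.2223·30.352=6.747; a1+a2=3.032 < 6.747 ≤ a1+…+a3=15.772 → R3 fires; D=25 Q=12 M=1 X=11 P=5
Draw 13: a1=1.224, a2=0.380, a3=5.880, a4=17.820, a0=25.304; τ=−ln(0.2321)/25.304=0.058 → t=0.413; u2·a0=0.2218·25.304=5.612; a1+a2=1.604 < 5.612 ≤ a1+…+a3=7.484 → R3 fires; D=27 Q=11 M=0 X=13 P=5
Draw 14: a1=0.000, a2=0.380, a3=0.000, a4=21.060, a0=21.440; τ=−ln(0.7052)/21.440=0.016 → t=0.430 > T=0.42: stop.
D first becomes ≥ 15 when it reaches 16 at the event at t=0.108.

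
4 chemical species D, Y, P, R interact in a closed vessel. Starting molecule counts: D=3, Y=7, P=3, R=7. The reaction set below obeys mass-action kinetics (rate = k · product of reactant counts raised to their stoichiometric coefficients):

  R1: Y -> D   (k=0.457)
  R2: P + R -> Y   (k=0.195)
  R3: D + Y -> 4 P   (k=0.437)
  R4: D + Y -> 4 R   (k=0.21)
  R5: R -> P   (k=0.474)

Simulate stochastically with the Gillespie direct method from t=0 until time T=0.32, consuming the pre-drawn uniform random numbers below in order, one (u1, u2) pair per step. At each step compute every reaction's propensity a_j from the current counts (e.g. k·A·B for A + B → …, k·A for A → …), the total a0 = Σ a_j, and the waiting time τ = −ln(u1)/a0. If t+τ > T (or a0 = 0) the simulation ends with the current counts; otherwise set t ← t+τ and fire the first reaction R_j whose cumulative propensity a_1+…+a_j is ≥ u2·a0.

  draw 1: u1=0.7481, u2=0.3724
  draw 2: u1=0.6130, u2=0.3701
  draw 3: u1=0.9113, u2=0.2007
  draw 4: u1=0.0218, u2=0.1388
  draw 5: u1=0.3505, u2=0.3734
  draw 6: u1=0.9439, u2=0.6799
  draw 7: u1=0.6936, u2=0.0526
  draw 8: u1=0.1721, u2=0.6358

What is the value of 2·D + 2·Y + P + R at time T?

Check how each reaction changes W = 2·D + 2·Y + P + R (weight of products minus weight of reactants):
R1: Y -> D: (2·1) − (2·1) = 2 − 2 = 0
R2: P + R -> Y: (2·1) − (1·1 + 1·1) = 2 − 2 = 0
R3: D + Y -> 4 P: (1·4) − (2·1 + 2·1) = 4 − 4 = 0
R4: D + Y -> 4 R: (1·4) − (2·1 + 2·1) = 4 − 4 = 0
R5: R -> P: (1·1) − (1·1) = 1 − 1 = 0
Every reaction leaves W unchanged, so W is conserved and no simulation is needed: W(T) = W(0) = 2·3 + 2·7 + 3 + 7 = 30

Value at T = 30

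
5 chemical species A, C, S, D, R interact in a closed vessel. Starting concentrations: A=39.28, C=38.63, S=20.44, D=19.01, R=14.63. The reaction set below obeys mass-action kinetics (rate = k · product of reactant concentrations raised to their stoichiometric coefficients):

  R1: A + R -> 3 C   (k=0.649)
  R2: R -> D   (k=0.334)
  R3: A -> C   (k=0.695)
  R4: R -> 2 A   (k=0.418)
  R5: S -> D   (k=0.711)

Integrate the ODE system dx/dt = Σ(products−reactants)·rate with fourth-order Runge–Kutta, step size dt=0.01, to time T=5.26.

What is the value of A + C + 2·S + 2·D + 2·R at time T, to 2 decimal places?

Value at T = 186.07

Check how each reaction changes W = A + C + 2·S + 2·D + 2·R (weight of products minus weight of reactants):
R1: A + R -> 3 C: (1·3) − (1·1 + 2·1) = 3 − 3 = 0
R2: R -> D: (2·1) − (2·1) = 2 − 2 = 0
R3: A -> C: (1·1) − (1·1) = 1 − 1 = 0
R4: R -> 2 A: (1·2) − (2·1) = 2 − 2 = 0
R5: S -> D: (2·1) − (2·1) = 2 − 2 = 0
Every reaction leaves W unchanged, so W is conserved and no simulation is needed: W(T) = W(0) = 39.28 + 38.63 + 2·20.44 + 2·19.01 + 2·14.63 = 186.07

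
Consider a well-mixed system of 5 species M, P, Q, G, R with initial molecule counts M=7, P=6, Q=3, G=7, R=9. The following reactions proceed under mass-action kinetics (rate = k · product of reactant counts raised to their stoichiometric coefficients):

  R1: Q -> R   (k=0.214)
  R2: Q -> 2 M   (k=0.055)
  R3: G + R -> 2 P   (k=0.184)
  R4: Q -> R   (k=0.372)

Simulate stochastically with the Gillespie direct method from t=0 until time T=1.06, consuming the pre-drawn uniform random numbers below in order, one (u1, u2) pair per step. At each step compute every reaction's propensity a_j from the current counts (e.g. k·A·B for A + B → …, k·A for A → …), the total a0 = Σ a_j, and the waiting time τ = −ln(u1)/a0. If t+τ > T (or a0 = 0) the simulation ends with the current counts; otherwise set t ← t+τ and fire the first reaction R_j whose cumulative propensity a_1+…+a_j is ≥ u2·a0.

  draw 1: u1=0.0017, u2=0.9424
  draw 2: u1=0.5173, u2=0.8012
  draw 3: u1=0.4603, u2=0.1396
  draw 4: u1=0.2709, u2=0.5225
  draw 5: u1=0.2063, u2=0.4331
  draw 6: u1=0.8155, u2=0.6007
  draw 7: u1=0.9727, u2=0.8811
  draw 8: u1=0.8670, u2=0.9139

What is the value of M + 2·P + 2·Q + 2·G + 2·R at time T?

Check how each reaction changes W = M + 2·P + 2·Q + 2·G + 2·R (weight of products minus weight of reactants):
R1: Q -> R: (2·1) − (2·1) = 2 − 2 = 0
R2: Q -> 2 M: (1·2) − (2·1) = 2 − 2 = 0
R3: G + R -> 2 P: (2·2) − (2·1 + 2·1) = 4 − 4 = 0
R4: Q -> R: (2·1) − (2·1) = 2 − 2 = 0
Every reaction leaves W unchanged, so W is conserved and no simulation is needed: W(T) = W(0) = 7 + 2·6 + 2·3 + 2·7 + 2·9 = 57

Value at T = 57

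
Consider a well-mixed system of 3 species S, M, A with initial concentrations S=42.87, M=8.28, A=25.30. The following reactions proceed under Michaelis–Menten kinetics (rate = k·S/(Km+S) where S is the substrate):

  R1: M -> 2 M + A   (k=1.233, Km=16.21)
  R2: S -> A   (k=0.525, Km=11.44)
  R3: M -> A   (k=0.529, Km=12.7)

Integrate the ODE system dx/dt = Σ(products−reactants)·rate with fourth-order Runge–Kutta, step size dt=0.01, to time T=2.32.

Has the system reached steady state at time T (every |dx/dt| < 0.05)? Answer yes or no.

RK4 with dt=0.01: 232 steps to T=2.32. Trajectory (selected grid times):
t=0.00: S=42.87 M=8.28 A=25.30
t=0.26: S=42.76 M=8.33 A=25.57
t=0.52: S=42.65 M=8.39 A=25.84
t=0.77: S=42.55 M=8.44 A=26.10
t=1.03: S=42.44 M=8.50 A=26.38
t=1.29: S=42.34 M=8.55 A=26.65
t=1.55: S=42.23 M=8.61 A=26.92
t=1.80: S=42.13 M=8.66 A=27.19
t=2.06: S=42.02 M=8.72 A=27.46
t=2.32: S=41.91 M=8.77 A=27.74
Rates at T: R1=0.4330, R2=0.4124, R3=0.2161
dx/dt at T (Σ net stoichiometry × rate): S=-0.4124, M=+0.2168, A=+1.0615
Largest |dx/dt| is |+1.0615| (A) ≥ 0.05 → not steady.

Steady state at T: no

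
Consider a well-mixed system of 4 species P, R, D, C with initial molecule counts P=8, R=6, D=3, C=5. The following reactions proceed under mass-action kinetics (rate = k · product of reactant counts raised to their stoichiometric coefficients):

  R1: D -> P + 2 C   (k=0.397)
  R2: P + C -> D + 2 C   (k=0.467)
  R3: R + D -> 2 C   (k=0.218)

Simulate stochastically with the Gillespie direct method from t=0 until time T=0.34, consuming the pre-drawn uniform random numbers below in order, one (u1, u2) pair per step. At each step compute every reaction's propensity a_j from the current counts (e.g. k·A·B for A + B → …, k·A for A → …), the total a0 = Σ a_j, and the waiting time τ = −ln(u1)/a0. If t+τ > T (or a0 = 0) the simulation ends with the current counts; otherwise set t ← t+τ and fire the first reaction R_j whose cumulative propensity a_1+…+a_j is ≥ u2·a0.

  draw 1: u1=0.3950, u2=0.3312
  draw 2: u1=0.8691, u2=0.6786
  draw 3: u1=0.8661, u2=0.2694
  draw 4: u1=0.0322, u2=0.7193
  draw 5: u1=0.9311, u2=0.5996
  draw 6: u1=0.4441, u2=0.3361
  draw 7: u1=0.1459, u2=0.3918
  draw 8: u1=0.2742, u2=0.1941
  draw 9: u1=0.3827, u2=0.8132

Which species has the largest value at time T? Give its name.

Dominant species at T: C

t=0.000: P=8 R=6 D=3 C=5
Draw 1: a1=1.191, a2=18.680, a3=3.924, a0=23.795; τ=−ln(0.3950)/23.795=0.039 → t=0.039; u2·a0=0.3312·23.795=7.881; a1=1.191 < 7.881 ≤ a1+a2=19.871 → R2 fires; P=7 R=6 D=4 C=6
Draw 2: a1=1.588, a2=19.614, a3=5.232, a0=26.434; τ=−ln(0.8691)/26.434=0.005 → t=0.044; u2·a0=0.6786·26.434=17.938; a1=1.588 < 17.938 ≤ a1+a2=21.202 → R2 fires; P=6 R=6 D=5 C=7
Draw 3: a1=1.985, a2=19.614, a3=6.540, a0=28.139; τ=−ln(0.8661)/28.139=0.005 → t=0.049; u2·a0=0.2694·28.139=7.581; a1=1.985 < 7.581 ≤ a1+a2=21.599 → R2 fires; P=5 R=6 D=6 C=8
Draw 4: a1=2.382, a2=18.680, a3=7.848, a0=28.910; τ=−ln(0.0322)/28.910=0.119 → t=0.168; u2·a0=0.7193·28.910=20.795; a1=2.382 < 20.795 ≤ a1+a2=21.062 → R2 fires; P=4 R=6 D=7 C=9
Draw 5: a1=2.779, a2=16.812, a3=9.156, a0=28.747; τ=−ln(0.9311)/28.747=0.002 → t=0.171; u2·a0=0.5996·28.747=17.237; a1=2.779 < 17.237 ≤ a1+a2=19.591 → R2 fires; P=3 R=6 D=8 C=10
Draw 6: a1=3.176, a2=14.010, a3=10.464, a0=27.650; τ=−ln(0.4441)/27.650=0.029 → t=0.200; u2·a0=0.3361·27.650=9.293; a1=3.176 < 9.293 ≤ a1+a2=17.186 → R2 fires; P=2 R=6 D=9 C=11
Draw 7: a1=3.573, a2=10.274, a3=11.772, a0=25.619; τ=−ln(0.1459)/25.619=0.075 → t=0.275; u2·a0=0.3918·25.619=10.038; a1=3.573 < 10.038 ≤ a1+a2=13.847 → R2 fires; P=1 R=6 D=10 C=12
Draw 8: a1=3.970, a2=5.604, a3=13.080, a0=22.654; τ=−ln(0.2742)/22.654=0.057 → t=0.332; u2·a0=0.1941·22.654=4.397; a1=3.970 < 4.397 ≤ a1+a2=9.574 → R2 fires; P=0 R=6 D=11 C=13
Draw 9: a1=4.367, a2=0.000, a3=14.388, a0=18.755; τ=−ln(0.3827)/18.755=0.051 → t=0.384 > T=0.34: stop.
At T=0.34: P=0 R=6 D=11 C=13; the largest is C.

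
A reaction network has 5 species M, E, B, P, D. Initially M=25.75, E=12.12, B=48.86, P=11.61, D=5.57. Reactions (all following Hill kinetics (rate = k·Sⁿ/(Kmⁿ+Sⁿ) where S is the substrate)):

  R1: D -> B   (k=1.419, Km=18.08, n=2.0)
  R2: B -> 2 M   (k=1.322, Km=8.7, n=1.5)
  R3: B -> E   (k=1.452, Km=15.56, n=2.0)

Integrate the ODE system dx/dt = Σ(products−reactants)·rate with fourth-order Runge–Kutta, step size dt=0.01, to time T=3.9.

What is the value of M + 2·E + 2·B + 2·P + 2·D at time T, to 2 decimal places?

Check how each reaction changes W = M + 2·E + 2·B + 2·P + 2·D (weight of products minus weight of reactants):
R1: D -> B: (2·1) − (2·1) = 2 − 2 = 0
R2: B -> 2 M: (1·2) − (2·1) = 2 − 2 = 0
R3: B -> E: (2·1) − (2·1) = 2 − 2 = 0
Every reaction leaves W unchanged, so W is conserved and no simulation is needed: W(T) = W(0) = 25.75 + 2·12.12 + 2·48.86 + 2·11.61 + 2·5.57 = 182.07

Value at T = 182.07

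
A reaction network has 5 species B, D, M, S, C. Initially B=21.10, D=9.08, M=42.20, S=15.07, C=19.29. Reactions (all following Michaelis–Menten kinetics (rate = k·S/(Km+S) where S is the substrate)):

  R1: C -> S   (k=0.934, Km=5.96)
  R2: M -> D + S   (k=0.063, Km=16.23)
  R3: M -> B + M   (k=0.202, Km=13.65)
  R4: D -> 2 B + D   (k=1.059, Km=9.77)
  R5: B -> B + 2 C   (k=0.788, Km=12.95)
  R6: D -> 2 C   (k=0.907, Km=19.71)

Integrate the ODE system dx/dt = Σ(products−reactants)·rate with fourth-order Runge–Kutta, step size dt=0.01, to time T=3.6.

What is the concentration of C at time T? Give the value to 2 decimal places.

C at T = 22.31

RK4 with dt=0.01: 360 steps to T=3.6. Trajectory (selected grid times):
t=0.00: B=21.10 D=9.08 M=42.20 S=15.07 C=19.29
t=0.40: B=21.57 D=8.98 M=42.18 S=15.37 C=19.62
t=0.80: B=22.03 D=8.89 M=42.16 S=15.68 C=19.96
t=1.20: B=22.50 D=8.80 M=42.15 S=15.99 C=20.29
t=1.60: B=22.96 D=8.70 M=42.13 S=16.29 C=20.63
t=2.00: B=23.42 D=8.61 M=42.11 S=16.60 C=20.96
t=2.40: B=23.87 D=8.52 M=42.09 S=16.91 C=21.30
t=2.80: B=24.33 D=8.43 M=42.07 S=17.22 C=21.64
t=3.20: B=24.78 D=8.34 M=42.05 S=17.53 C=21.97
t=3.60: B=25.23 D=8.25 M=42.04 S=17.85 C=22.31
Read off C at T=3.6: 22.31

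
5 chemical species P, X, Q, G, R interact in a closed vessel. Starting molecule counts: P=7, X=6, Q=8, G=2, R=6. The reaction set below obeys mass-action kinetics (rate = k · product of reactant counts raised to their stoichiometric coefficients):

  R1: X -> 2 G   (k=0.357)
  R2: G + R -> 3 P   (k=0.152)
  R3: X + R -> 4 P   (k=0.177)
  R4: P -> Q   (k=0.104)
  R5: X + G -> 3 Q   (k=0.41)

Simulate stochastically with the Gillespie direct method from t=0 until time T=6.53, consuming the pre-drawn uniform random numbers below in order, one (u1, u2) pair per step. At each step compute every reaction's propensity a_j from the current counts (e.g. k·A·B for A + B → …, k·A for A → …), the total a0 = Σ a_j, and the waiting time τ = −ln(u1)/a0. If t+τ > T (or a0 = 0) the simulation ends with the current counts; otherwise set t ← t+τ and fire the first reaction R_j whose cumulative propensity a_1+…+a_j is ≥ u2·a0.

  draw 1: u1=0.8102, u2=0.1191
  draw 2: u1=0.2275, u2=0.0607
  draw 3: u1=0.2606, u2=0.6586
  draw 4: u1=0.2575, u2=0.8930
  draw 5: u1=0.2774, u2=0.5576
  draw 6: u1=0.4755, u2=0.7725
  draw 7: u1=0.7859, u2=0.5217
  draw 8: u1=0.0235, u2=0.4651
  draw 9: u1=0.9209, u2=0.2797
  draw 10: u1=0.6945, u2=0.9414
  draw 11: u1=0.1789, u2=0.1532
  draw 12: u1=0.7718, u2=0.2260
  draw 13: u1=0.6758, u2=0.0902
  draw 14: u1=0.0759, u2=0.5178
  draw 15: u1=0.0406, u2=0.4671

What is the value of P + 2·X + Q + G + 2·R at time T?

Value at T = 41

Check how each reaction changes W = P + 2·X + Q + G + 2·R (weight of products minus weight of reactants):
R1: X -> 2 G: (1·2) − (2·1) = 2 − 2 = 0
R2: G + R -> 3 P: (1·3) − (1·1 + 2·1) = 3 − 3 = 0
R3: X + R -> 4 P: (1·4) − (2·1 + 2·1) = 4 − 4 = 0
R4: P -> Q: (1·1) − (1·1) = 1 − 1 = 0
R5: X + G -> 3 Q: (1·3) − (2·1 + 1·1) = 3 − 3 = 0
Every reaction leaves W unchanged, so W is conserved and no simulation is needed: W(T) = W(0) = 7 + 2·6 + 8 + 2 + 2·6 = 41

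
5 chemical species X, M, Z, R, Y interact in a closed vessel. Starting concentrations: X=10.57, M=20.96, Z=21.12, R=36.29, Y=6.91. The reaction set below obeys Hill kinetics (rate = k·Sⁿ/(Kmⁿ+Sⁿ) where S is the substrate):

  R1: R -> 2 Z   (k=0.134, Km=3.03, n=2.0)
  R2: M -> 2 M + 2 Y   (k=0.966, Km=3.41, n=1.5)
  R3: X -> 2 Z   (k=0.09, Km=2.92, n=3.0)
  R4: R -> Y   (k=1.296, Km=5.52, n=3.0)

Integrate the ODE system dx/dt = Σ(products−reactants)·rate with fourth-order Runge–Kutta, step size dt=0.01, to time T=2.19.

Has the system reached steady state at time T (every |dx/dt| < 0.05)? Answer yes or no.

RK4 with dt=0.01: 219 steps to T=2.19. Trajectory (selected grid times):
t=0.00: X=10.57 M=20.96 Z=21.12 R=36.29 Y=6.91
t=0.24: X=10.55 M=21.18 Z=21.23 R=35.95 Y=7.66
t=0.49: X=10.53 M=21.40 Z=21.34 R=35.59 Y=8.43
t=0.73: X=10.51 M=21.62 Z=21.44 R=35.25 Y=9.18
t=0.97: X=10.48 M=21.84 Z=21.55 R=34.91 Y=9.92
t=1.22: X=10.46 M=22.07 Z=21.66 R=34.55 Y=10.70
t=1.46: X=10.44 M=22.29 Z=21.77 R=34.21 Y=11.45
t=1.70: X=10.42 M=22.51 Z=21.87 R=33.87 Y=12.20
t=1.95: X=10.40 M=22.73 Z=21.98 R=33.51 Y=12.98
t=2.19: X=10.38 M=22.95 Z=22.09 R=33.17 Y=13.72
Rates at T: R1=0.1329, R2=0.9137, R3=0.0880, R4=1.2901
dx/dt at T (Σ net stoichiometry × rate): X=-0.0880, M=+0.9137, Z=+0.4419, R=-1.4229, Y=+3.1174
Largest |dx/dt| is |+3.1174| (Y) ≥ 0.05 → not steady.

Steady state at T: no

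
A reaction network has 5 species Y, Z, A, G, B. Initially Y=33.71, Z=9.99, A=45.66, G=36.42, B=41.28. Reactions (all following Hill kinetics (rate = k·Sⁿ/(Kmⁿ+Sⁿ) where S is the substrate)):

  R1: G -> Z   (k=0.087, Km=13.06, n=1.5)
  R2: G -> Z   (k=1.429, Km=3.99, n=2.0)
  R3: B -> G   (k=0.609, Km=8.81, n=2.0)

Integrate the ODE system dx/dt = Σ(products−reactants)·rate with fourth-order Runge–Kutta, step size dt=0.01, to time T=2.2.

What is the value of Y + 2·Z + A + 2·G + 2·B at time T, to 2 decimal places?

Value at T = 254.75

Check how each reaction changes W = Y + 2·Z + A + 2·G + 2·B (weight of products minus weight of reactants):
R1: G -> Z: (2·1) − (2·1) = 2 − 2 = 0
R2: G -> Z: (2·1) − (2·1) = 2 − 2 = 0
R3: B -> G: (2·1) − (2·1) = 2 − 2 = 0
Every reaction leaves W unchanged, so W is conserved and no simulation is needed: W(T) = W(0) = 33.71 + 2·9.99 + 45.66 + 2·36.42 + 2·41.28 = 254.75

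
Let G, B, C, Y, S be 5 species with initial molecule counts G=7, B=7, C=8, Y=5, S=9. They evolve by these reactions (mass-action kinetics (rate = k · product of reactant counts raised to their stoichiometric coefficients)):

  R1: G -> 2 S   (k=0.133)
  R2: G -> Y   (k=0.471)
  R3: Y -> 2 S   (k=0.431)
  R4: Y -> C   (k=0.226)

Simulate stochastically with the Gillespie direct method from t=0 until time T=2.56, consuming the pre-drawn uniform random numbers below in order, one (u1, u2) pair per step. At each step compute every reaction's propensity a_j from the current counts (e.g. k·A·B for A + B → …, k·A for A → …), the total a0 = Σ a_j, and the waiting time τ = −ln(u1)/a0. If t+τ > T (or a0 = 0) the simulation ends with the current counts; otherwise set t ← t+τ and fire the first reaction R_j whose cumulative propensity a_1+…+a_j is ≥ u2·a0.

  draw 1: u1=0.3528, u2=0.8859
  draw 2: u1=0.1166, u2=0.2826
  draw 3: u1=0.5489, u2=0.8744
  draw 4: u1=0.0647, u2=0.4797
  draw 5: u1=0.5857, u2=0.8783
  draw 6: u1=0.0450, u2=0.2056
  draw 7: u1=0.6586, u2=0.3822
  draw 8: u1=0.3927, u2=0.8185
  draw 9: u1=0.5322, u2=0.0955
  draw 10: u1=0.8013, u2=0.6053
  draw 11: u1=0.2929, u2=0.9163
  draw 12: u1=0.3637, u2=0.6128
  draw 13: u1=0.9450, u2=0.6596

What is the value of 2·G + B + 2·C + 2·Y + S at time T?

Value at T = 56

Check how each reaction changes W = 2·G + B + 2·C + 2·Y + S (weight of products minus weight of reactants):
R1: G -> 2 S: (1·2) − (2·1) = 2 − 2 = 0
R2: G -> Y: (2·1) − (2·1) = 2 − 2 = 0
R3: Y -> 2 S: (1·2) − (2·1) = 2 − 2 = 0
R4: Y -> C: (2·1) − (2·1) = 2 − 2 = 0
Every reaction leaves W unchanged, so W is conserved and no simulation is needed: W(T) = W(0) = 2·7 + 7 + 2·8 + 2·5 + 9 = 56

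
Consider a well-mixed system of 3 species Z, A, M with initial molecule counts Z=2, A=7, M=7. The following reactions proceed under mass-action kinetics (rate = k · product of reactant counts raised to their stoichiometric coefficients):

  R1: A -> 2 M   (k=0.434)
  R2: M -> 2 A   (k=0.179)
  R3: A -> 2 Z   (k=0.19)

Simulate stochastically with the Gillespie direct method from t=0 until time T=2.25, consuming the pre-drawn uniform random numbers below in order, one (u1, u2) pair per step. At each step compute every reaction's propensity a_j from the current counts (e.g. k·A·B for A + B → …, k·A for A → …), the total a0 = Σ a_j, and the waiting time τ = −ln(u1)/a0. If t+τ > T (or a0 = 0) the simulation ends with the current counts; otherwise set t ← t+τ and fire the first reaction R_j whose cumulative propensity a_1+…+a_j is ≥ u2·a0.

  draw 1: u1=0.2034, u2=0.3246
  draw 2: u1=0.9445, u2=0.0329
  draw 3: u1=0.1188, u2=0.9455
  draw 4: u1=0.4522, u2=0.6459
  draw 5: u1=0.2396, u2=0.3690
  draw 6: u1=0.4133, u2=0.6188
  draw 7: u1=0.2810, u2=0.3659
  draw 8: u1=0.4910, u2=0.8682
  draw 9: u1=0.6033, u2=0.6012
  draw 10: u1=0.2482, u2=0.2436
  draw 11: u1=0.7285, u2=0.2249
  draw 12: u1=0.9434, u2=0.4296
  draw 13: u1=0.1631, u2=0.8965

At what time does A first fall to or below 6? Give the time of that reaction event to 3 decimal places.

t=0.000: Z=2 A=7 M=7
Draw 1: a1=3.038, a2=1.253, a3=1.330, a0=5.621; τ=−ln(0.2034)/5.621=0.283 → t=0.283; u2·a0=0.3246·5.621=1.825 ≤ a1=3.038 → R1 fires; Z=2 A=6 M=9
Draw 2: a1=2.604, a2=1.611, a3=1.140, a0=5.355; τ=−ln(0.9445)/5.355=0.011 → t=0.294; u2·a0=0.0329·5.355=0.176 ≤ a1=2.604 → R1 fires; Z=2 A=5 M=11
Draw 3: a1=2.170, a2=1.969, a3=0.950, a0=5.089; τ=−ln(0.1188)/5.089=0.419 → t=0.713; u2·a0=0.9455·5.089=4.812; a1+a2=4.139 < 4.812 ≤ a1+…+a3=5.089 → R3 fires; Z=4 A=4 M=11
Draw 4: a1=1.736, a2=1.969, a3=0.760, a0=4.465; τ=−ln(0.4522)/4.465=0.178 → t=0.890; u2·a0=0.6459·4.465=2.884; a1=1.736 < 2.884 ≤ a1+a2=3.705 → R2 fires; Z=4 A=6 M=10
Draw 5: a1=2.604, a2=1.790, a3=1.140, a0=5.534; τ=−ln(0.2396)/5.534=0.258 → t=1.149; u2·a0=0.3690·5.534=2.042 ≤ a1=2.604 → R1 fires; Z=4 A=5 M=12
Draw 6: a1=2.170, a2=2.148, a3=0.950, a0=5.268; τ=−ln(0.4133)/5.268=0.168 → t=1.316; u2·a0=0.6188·5.268=3.260; a1=2.170 < 3.260 ≤ a1+a2=4.318 → R2 fires; Z=4 A=7 M=11
Draw 7: a1=3.038, a2=1.969, a3=1.330, a0=6.337; τ=−ln(0.2810)/6.337=0.200 → t=1.517; u2·a0=0.3659·6.337=2.319 ≤ a1=3.038 → R1 fires; Z=4 A=6 M=13
Draw 8: a1=2.604, a2=2.327, a3=1.140, a0=6.071; τ=−ln(0.4910)/6.071=0.117 → t=1.634; u2·a0=0.8682·6.071=5.271; a1+a2=4.931 < 5.271 ≤ a1+…+a3=6.071 → R3 fires; Z=6 A=5 M=13
Draw 9: a1=2.170, a2=2.327, a3=0.950, a0=5.447; τ=−ln(0.6033)/5.447=0.093 → t=1.727; u2·a0=0.6012·5.447=3.275; a1=2.170 < 3.275 ≤ a1+a2=4.497 → R2 fires; Z=6 A=7 M=12
Draw 10: a1=3.038, a2=2.148, a3=1.330, a0=6.516; τ=−ln(0.2482)/6.516=0.214 → t=1.940; u2·a0=0.2436·6.516=1.587 ≤ a1=3.038 → R1 fires; Z=6 A=6 M=14
Draw 11: a1=2.604, a2=2.506, a3=1.140, a0=6.250; τ=−ln(0.7285)/6.250=0.051 → t=1.991; u2·a0=0.2249·6.250=1.406 ≤ a1=2.604 → R1 fires; Z=6 A=5 M=16
Draw 12: a1=2.170, a2=2.864, a3=0.950, a0=5.984; τ=−ln(0.9434)/5.984=0.010 → t=2.001; u2·a0=0.4296·5.984=2.571; a1=2.170 < 2.571 ≤ a1+a2=5.034 → R2 fires; Z=6 A=7 M=15
Draw 13: a1=3.038, a2=2.685, a3=1.330, a0=7.053; τ=−ln(0.1631)/7.053=0.257 → t=2.258 > T=2.25: stop.
A first becomes ≤ 6 when it reaches 6 at the event at t=0.283.

Threshold first reached at t = 0.283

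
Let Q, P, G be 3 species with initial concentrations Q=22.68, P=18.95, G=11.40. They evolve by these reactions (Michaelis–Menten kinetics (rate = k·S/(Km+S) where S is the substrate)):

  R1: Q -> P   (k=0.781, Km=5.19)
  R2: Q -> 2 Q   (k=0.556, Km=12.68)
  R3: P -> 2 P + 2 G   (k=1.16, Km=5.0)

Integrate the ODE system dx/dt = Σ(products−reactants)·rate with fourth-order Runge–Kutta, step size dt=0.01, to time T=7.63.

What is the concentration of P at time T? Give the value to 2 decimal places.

RK4 with dt=0.01: 763 steps to T=7.63. Trajectory (selected grid times):
t=0.00: Q=22.68 P=18.95 G=11.40
t=0.85: Q=22.44 P=20.28 G=12.97
t=1.70: Q=22.21 P=21.61 G=14.56
t=2.54: Q=21.97 P=22.94 G=16.15
t=3.39: Q=21.73 P=24.29 G=17.78
t=4.24: Q=21.50 P=25.64 G=19.42
t=5.09: Q=21.26 P=27.01 G=21.08
t=5.93: Q=21.02 P=28.36 G=22.73
t=6.78: Q=20.79 P=29.73 G=24.41
t=7.63: Q=20.55 P=31.11 G=26.11
Read off P at T=7.63: 31.11

P at T = 31.11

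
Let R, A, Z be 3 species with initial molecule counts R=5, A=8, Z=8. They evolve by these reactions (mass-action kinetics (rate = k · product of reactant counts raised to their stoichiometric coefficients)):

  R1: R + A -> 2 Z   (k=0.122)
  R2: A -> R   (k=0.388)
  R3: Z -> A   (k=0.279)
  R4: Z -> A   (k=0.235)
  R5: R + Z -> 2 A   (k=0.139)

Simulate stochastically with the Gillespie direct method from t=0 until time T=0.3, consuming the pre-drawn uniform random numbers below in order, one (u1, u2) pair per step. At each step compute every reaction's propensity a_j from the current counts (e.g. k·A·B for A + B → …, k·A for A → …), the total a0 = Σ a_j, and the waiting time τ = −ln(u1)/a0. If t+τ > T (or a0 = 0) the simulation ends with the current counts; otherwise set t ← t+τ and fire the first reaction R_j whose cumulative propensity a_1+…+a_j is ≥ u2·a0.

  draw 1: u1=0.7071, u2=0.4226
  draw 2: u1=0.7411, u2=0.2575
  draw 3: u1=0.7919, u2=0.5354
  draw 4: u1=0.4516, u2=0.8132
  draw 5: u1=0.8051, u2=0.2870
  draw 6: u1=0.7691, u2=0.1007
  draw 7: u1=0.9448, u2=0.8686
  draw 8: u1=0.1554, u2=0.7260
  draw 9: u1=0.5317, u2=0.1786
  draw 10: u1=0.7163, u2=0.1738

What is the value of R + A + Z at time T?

Value at T = 21

Check how each reaction changes W = R + A + Z (weight of products minus weight of reactants):
R1: R + A -> 2 Z: (1·2) − (1·1 + 1·1) = 2 − 2 = 0
R2: A -> R: (1·1) − (1·1) = 1 − 1 = 0
R3: Z -> A: (1·1) − (1·1) = 1 − 1 = 0
R4: Z -> A: (1·1) − (1·1) = 1 − 1 = 0
R5: R + Z -> 2 A: (1·2) − (1·1 + 1·1) = 2 − 2 = 0
Every reaction leaves W unchanged, so W is conserved and no simulation is needed: W(T) = W(0) = 5 + 8 + 8 = 21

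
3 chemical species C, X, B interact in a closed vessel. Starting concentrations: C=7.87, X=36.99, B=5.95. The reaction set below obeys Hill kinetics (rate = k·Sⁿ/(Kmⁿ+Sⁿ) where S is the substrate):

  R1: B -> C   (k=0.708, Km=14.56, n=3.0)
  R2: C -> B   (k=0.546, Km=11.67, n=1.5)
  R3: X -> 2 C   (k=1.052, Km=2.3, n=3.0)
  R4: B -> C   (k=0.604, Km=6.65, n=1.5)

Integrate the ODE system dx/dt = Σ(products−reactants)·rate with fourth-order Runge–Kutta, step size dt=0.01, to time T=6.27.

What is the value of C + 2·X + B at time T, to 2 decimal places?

Check how each reaction changes W = C + 2·X + B (weight of products minus weight of reactants):
R1: B -> C: (1·1) − (1·1) = 1 − 1 = 0
R2: C -> B: (1·1) − (1·1) = 1 − 1 = 0
R3: X -> 2 C: (1·2) − (2·1) = 2 − 2 = 0
R4: B -> C: (1·1) − (1·1) = 1 − 1 = 0
Every reaction leaves W unchanged, so W is conserved and no simulation is needed: W(T) = W(0) = 7.87 + 2·36.99 + 5.95 = 87.80

Value at T = 87.80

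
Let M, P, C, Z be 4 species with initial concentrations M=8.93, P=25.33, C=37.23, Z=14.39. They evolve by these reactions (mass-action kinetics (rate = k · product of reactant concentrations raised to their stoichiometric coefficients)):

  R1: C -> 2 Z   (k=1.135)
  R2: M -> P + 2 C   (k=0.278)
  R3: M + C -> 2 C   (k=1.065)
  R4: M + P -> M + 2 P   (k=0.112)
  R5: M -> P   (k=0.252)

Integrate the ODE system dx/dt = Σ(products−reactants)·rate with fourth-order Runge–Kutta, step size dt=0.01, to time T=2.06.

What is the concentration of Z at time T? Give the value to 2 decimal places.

RK4 with dt=0.01: 206 steps to T=2.06. Trajectory (selected grid times):
t=0.00: M=8.93 P=25.33 C=37.23 Z=14.39
t=0.23: M=0.00 P=26.03 C=35.74 Z=35.24
t=0.46: M=0.00 P=26.03 C=27.53 Z=51.66
t=0.69: M=0.00 P=26.03 C=21.20 Z=64.31
t=0.92: M=0.00 P=26.03 C=16.33 Z=74.06
t=1.14: M=0.00 P=26.03 C=12.72 Z=81.27
t=1.37: M=0.00 P=26.03 C=9.80 Z=87.12
t=1.60: M=0.00 P=26.03 C=7.55 Z=91.62
t=1.83: M=0.00 P=26.03 C=5.81 Z=95.09
t=2.06: M=0.00 P=26.03 C=4.48 Z=97.76
Read off Z at T=2.06: 97.76

Z at T = 97.76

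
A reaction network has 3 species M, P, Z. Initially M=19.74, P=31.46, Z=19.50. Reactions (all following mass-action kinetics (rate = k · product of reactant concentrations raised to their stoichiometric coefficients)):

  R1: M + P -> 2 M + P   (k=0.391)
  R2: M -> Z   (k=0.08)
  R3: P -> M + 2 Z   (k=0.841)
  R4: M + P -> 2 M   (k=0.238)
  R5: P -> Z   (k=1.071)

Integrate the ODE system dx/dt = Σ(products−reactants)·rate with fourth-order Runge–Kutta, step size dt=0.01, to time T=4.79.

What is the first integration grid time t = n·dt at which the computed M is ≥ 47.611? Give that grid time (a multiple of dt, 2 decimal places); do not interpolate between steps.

Threshold first reached at t = 0.06

RK4 with dt=0.01: 479 steps to T=4.79. Trajectory (selected grid times):
t=0.00: M=19.74 P=31.46 Z=19.50
t=0.05: M=45.75 P=19.53 Z=23.16
t=0.06: M=51.44 P=17.06 Z=23.71
t=0.53: M=89.41 P=0.00 Z=29.48
t=1.06: M=85.70 P=0.00 Z=33.20
t=1.60: M=82.08 P=0.00 Z=36.82
t=2.13: M=78.67 P=0.00 Z=40.23
t=2.66: M=75.41 P=0.00 Z=43.49
t=3.19: M=72.28 P=0.00 Z=46.62
t=3.73: M=69.22 P=0.00 Z=49.68
t=4.26: M=66.35 P=0.00 Z=52.55
t=4.79: M=63.59 P=0.00 Z=55.31
M(0.05)=45.746 < 47.611 but M(0.06)=51.444 ≥ 47.611, so the first grid time is t=0.06.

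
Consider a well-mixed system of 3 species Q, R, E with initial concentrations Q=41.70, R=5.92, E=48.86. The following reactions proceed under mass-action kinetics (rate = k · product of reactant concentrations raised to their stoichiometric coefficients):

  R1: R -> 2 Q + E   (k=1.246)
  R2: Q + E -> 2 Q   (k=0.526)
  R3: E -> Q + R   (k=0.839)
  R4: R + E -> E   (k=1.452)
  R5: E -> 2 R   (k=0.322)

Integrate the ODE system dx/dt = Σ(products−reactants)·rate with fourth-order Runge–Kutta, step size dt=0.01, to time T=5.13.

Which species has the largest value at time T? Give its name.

Dominant species at T: Q

RK4 with dt=0.01: 513 steps to T=5.13. Trajectory (selected grid times):
t=0.00: Q=41.70 R=5.92 E=48.86
t=0.57: Q=92.86 R=0.82 E=0.02
t=1.14: Q=94.13 R=0.41 E=0.01
t=1.71: Q=94.76 R=0.20 E=0.01
t=2.28: Q=95.07 R=0.10 E=0.00
t=2.85: Q=95.23 R=0.05 E=0.00
t=3.42: Q=95.31 R=0.03 E=0.00
t=3.99: Q=95.35 R=0.01 E=0.00
t=4.56: Q=95.37 R=0.01 E=0.00
t=5.13: Q=95.38 R=0.00 E=0.00
At T=5.13: Q=95.38 R=0.00 E=0.00; the largest is Q.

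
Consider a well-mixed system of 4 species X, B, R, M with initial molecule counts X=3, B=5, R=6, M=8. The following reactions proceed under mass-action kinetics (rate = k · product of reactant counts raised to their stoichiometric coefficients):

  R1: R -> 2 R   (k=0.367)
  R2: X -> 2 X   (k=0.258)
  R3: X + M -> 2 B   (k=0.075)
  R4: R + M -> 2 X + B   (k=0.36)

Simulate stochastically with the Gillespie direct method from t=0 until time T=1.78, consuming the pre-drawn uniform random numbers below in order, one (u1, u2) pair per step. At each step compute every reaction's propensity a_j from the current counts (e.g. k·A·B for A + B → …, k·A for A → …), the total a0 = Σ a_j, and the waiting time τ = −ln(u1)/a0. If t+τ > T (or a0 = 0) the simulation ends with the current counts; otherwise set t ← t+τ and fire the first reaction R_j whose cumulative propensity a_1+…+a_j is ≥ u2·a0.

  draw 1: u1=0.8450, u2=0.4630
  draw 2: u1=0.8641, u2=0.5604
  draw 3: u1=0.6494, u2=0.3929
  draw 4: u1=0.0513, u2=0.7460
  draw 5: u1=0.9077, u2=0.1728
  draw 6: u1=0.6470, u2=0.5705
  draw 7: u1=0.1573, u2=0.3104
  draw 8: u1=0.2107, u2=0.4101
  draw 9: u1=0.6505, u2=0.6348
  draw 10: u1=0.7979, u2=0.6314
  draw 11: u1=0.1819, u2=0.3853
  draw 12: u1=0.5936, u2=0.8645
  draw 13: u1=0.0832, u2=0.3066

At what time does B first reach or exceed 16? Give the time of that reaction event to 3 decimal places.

Threshold first reached at t = 0.805

t=0.000: X=3 B=5 R=6 M=8
Draw 1: a1=2.202, a2=0.774, a3=1.800, a4=17.280, a0=22.056; τ=−ln(0.8450)/22.056=0.008 → t=0.008; u2·a0=0.4630·22.056=10.212; a1+…+a3=4.776 < 10.212 ≤ a1+…+a4=22.056 → R4 fires; X=5 B=6 R=5 M=7
Draw 2: a1=1.835, a2=1.290, a3=2.625, a4=12.600, a0=18.350; τ=−ln(0.8641)/18.350=0.008 → t=0.016; u2·a0=0.5604·18.350=10.283; a1+…+a3=5.750 < 10.283 ≤ a1+…+a4=18.350 → R4 fires; X=7 B=7 R=4 M=6
Draw 3: a1=1.468, a2=1.806, a3=3.150, a4=8.640, a0=15.064; τ=−ln(0.6494)/15.064=0.029 → t=0.044; u2·a0=0.3929·15.064=5.919; a1+a2=3.274 < 5.919 ≤ a1+…+a3=6.424 → R3 fires; X=6 B=9 R=4 M=5
Draw 4: a1=1.468, a2=1.548, a3=2.250, a4=7.200, a0=12.466; τ=−ln(0.0513)/12.466=0.238 → t=0.283; u2·a0=0.7460·12.466=9.300; a1+…+a3=5.266 < 9.300 ≤ a1+…+a4=12.466 → R4 fires; X=8 B=10 R=3 M=4
Draw 5: a1=1.101, a2=2.064, a3=2.400, a4=4.320, a0=9.885; τ=−ln(0.9077)/9.885=0.010 → t=0.292; u2·a0=0.1728·9.885=1.708; a1=1.101 < 1.708 ≤ a1+a2=3.165 → R2 fires; X=9 B=10 R=3 M=4
Draw 6: a1=1.101, a2=2.322, a3=2.700, a4=4.320, a0=10.443; τ=−ln(0.6470)/10.443=0.042 → t=0.334; u2·a0=0.5705·10.443=5.958; a1+a2=3.423 < 5.958 ≤ a1+…+a3=6.123 → R3 fires; X=8 B=12 R=3 M=3
Draw 7: a1=1.101, a2=2.064, a3=1.800, a4=3.240, a0=8.205; τ=−ln(0.1573)/8.205=0.225 → t=0.559; u2·a0=0.3104·8.205=2.547; a1=1.101 < 2.547 ≤ a1+a2=3.165 → R2 fires; X=9 B=12 R=3 M=3
Draw 8: a1=1.101, a2=2.322, a3=2.025, a4=3.240, a0=8.688; τ=−ln(0.2107)/8.688=0.179 → t=0.739; u2·a0=0.4101·8.688=3.563; a1+a2=3.423 < 3.563 ≤ a1+…+a3=5.448 → R3 fires; X=8 B=14 R=3 M=2
Draw 9: a1=1.101, a2=2.064, a3=1.200, a4=2.160, a0=6.525; τ=−ln(0.6505)/6.525=0.066 → t=0.805; u2·a0=0.6348·6.525=4.142; a1+a2=3.165 < 4.142 ≤ a1+…+a3=4.365 → R3 fires; X=7 B=16 R=3 M=1
Draw 10: a1=1.101, a2=1.806, a3=0.525, a4=1.080, a0=4.512; τ=−ln(0.7979)/4.512=0.050 → t=0.855; u2·a0=0.6314·4.512=2.849; a1=1.101 < 2.849 ≤ a1+a2=2.907 → R2 fires; X=8 B=16 R=3 M=1
Draw 11: a1=1.101, a2=2.064, a3=0.600, a4=1.080, a0=4.845; τ=−ln(0.1819)/4.845=0.352 → t=1.206; u2·a0=0.3853·4.845=1.867; a1=1.101 < 1.867 ≤ a1+a2=3.165 → R2 fires; X=9 B=16 R=3 M=1
Draw 12: a1=1.101, a2=2.322, a3=0.675, a4=1.080, a0=5.178; τ=−ln(0.5936)/5.178=0.101 → t=1.307; u2·a0=0.8645·5.178=4.476; a1+…+a3=4.098 < 4.476 ≤ a1+…+a4=5.178 → R4 fires; X=11 B=17 R=2 M=0
Draw 13: a1=0.734, a2=2.838, a3=0.000, a4=0.000, a0=3.572; τ=−ln(0.0832)/3.572=0.696 → t=2.003 > T=1.78: stop.
B first becomes ≥ 16 when it reaches 16 at the event at t=0.805.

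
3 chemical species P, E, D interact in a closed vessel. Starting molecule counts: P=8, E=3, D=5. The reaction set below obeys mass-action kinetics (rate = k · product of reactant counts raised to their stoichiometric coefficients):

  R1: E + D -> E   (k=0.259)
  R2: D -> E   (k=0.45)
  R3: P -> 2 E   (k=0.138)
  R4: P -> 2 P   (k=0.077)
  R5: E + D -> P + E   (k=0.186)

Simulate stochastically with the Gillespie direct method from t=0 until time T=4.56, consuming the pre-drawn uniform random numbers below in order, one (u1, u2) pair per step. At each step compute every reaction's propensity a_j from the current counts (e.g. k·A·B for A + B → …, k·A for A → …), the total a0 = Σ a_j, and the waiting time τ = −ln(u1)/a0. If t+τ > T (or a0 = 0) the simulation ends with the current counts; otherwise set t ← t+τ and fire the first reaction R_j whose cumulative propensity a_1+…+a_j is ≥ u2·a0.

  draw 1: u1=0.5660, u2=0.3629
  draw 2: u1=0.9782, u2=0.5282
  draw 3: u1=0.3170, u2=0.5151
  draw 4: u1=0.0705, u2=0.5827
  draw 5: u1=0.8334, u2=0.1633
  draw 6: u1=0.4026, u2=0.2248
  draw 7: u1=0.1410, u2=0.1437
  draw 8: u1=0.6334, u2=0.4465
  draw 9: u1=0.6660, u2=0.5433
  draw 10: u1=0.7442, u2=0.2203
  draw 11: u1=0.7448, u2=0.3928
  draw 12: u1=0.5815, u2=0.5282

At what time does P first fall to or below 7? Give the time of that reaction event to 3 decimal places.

Threshold first reached at t = 0.568

t=0.000: P=8 E=3 D=5
Draw 1: a1=3.885, a2=2.250, a3=1.104, a4=0.616, a5=2.790, a0=10.645; τ=−ln(0.5660)/10.645=0.053 → t=0.053; u2·a0=0.3629·10.645=3.863 ≤ a1=3.885 → R1 fires; P=8 E=3 D=4
Draw 2: a1=3.108, a2=1.800, a3=1.104, a4=0.616, a5=2.232, a0=8.860; τ=−ln(0.9782)/8.860=0.002 → t=0.056; u2·a0=0.5282·8.860=4.680; a1=3.108 < 4.680 ≤ a1+a2=4.908 → R2 fires; P=8 E=4 D=3
Draw 3: a1=3.108, a2=1.350, a3=1.104, a4=0.616, a5=2.232, a0=8.410; τ=−ln(0.3170)/8.410=0.137 → t=0.193; u2·a0=0.5151·8.410=4.332; a1=3.108 < 4.332 ≤ a1+a2=4.458 → R2 fires; P=8 E=5 D=2
Draw 4: a1=2.590, a2=0.900, a3=1.104, a4=0.616, a5=1.860, a0=7.070; τ=−ln(0.0705)/7.070=0.375 → t=0.568; u2·a0=0.5827·7.070=4.120; a1+a2=3.490 < 4.120 ≤ a1+…+a3=4.594 → R3 fires; P=7 E=7 D=2
Draw 5: a1=3.626, a2=0.900, a3=0.966, a4=0.539, a5=2.604, a0=8.635; τ=−ln(0.8334)/8.635=0.021 → t=0.589; u2·a0=0.1633·8.635=1.410 ≤ a1=3.626 → R1 fires; P=7 E=7 D=1
Draw 6: a1=1.813, a2=0.450, a3=0.966, a4=0.539, a5=1.302, a0=5.070; τ=−ln(0.4026)/5.070=0.179 → t=0.768; u2·a0=0.2248·5.070=1.140 ≤ a1=1.813 → R1 fires; P=7 E=7 D=0
Draw 7: a1=0.000, a2=0.000, a3=0.966, a4=0.539, a5=0.000, a0=1.505; τ=−ln(0.1410)/1.505=1.302 → t=2.070; u2·a0=0.1437·1.505=0.216; a1+a2=0.000 < 0.216 ≤ a1+…+a3=0.966 → R3 fires; P=6 E=9 D=0
Draw 8: a1=0.000, a2=0.000, a3=0.828, a4=0.462, a5=0.000, a0=1.290; τ=−ln(0.6334)/1.290=0.354 → t=2.424; u2·a0=0.4465·1.290=0.576; a1+a2=0.000 < 0.576 ≤ a1+…+a3=0.828 → R3 fires; P=5 E=11 D=0
Draw 9: a1=0.000, a2=0.000, a3=0.690, a4=0.385, a5=0.000, a0=1.075; τ=−ln(0.6660)/1.075=0.378 → t=2.802; u2·a0=0.5433·1.075=0.584; a1+a2=0.000 < 0.584 ≤ a1+…+a3=0.690 → R3 fires; P=4 E=13 D=0
Draw 10: a1=0.000, a2=0.000, a3=0.552, a4=0.308, a5=0.000, a0=0.860; τ=−ln(0.7442)/0.860=0.344 → t=3.146; u2·a0=0.2203·0.860=0.189; a1+a2=0.000 < 0.189 ≤ a1+…+a3=0.552 → R3 fires; P=3 E=15 D=0
Draw 11: a1=0.000, a2=0.000, a3=0.414, a4=0.231, a5=0.000, a0=0.645; τ=−ln(0.7448)/0.645=0.457 → t=3.602; u2·a0=0.3928·0.645=0.253; a1+a2=0.000 < 0.253 ≤ a1+…+a3=0.414 → R3 fires; P=2 E=17 D=0
Draw 12: a1=0.000, a2=0.000, a3=0.276, a4=0.154, a5=0.000, a0=0.430; τ=−ln(0.5815)/0.430=1.261 → t=4.863 > T=4.56: stop.
P first becomes ≤ 7 when it reaches 7 at the event at t=0.568.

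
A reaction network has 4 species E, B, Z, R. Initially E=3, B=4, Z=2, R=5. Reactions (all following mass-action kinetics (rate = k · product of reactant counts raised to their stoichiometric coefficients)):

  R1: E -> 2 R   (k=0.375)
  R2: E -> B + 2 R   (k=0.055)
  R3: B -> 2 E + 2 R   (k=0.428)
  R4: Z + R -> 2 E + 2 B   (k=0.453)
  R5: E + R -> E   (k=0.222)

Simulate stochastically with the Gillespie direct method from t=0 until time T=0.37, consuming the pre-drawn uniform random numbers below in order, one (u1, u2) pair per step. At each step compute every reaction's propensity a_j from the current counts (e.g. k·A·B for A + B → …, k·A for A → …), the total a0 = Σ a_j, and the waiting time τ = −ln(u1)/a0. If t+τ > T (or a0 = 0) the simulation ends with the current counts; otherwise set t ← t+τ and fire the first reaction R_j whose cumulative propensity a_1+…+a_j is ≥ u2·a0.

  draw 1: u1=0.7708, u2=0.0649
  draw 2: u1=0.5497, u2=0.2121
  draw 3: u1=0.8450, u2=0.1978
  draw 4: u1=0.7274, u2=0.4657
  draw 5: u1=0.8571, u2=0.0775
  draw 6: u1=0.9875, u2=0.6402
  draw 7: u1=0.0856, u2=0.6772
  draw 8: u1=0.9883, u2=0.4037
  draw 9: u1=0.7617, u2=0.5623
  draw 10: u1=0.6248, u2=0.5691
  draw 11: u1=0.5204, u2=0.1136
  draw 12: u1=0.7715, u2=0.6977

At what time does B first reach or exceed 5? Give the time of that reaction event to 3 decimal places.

Threshold first reached at t = 0.083

t=0.000: E=3 B=4 Z=2 R=5
Draw 1: a1=1.125, a2=0.165, a3=1.712, a4=4.530, a5=3.330, a0=10.862; τ=−ln(0.7708)/10.862=0.024 → t=0.024; u2·a0=0.0649·10.862=0.705 ≤ a1=1.125 → R1 fires; E=2 B=4 Z=2 R=7
Draw 2: a1=0.750, a2=0.110, a3=1.712, a4=6.342, a5=3.108, a0=12.022; τ=−ln(0.5497)/12.022=0.050 → t=0.074; u2·a0=0.2121·12.022=2.550; a1+a2=0.860 < 2.550 ≤ a1+…+a3=2.572 → R3 fires; E=4 B=3 Z=2 R=9
Draw 3: a1=1.500, a2=0.220, a3=1.284, a4=8.154, a5=7.992, a0=19.150; τ=−ln(0.8450)/19.150=0.009 → t=0.083; u2·a0=0.1978·19.150=3.788; a1+…+a3=3.004 < 3.788 ≤ a1+…+a4=11.158 → R4 fires; E=6 B=5 Z=1 R=8
Draw 4: a1=2.250, a2=0.330, a3=2.140, a4=3.624, a5=10.656, a0=19.000; τ=−ln(0.7274)/19.000=0.017 → t=0.099; u2·a0=0.4657·19.000=8.848; a1+…+a4=8.344 < 8.848 ≤ a1+…+a5=19.000 → R5 fires; E=6 B=5 Z=1 R=7
Draw 5: a1=2.250, a2=0.330, a3=2.140, a4=3.171, a5=9.324, a0=17.215; τ=−ln(0.8571)/17.215=0.009 → t=0.108; u2·a0=0.0775·17.215=1.334 ≤ a1=2.250 → R1 fires; E=5 B=5 Z=1 R=9
Draw 6: a1=1.875, a2=0.275, a3=2.140, a4=4.077, a5=9.990, a0=18.357; τ=−ln(0.9875)/18.357=0.001 → t=0.109; u2·a0=0.6402·18.357=11.752; a1+…+a4=8.367 < 11.752 ≤ a1+…+a5=18.357 → R5 fires; E=5 B=5 Z=1 R=8
Draw 7: a1=1.875, a2=0.275, a3=2.140, a4=3.624, a5=8.880, a0=16.794; τ=−ln(0.0856)/16.794=0.146 → t=0.255; u2·a0=0.6772·16.794=11.373; a1+…+a4=7.914 < 11.373 ≤ a1+…+a5=16.794 → R5 fires; E=5 B=5 Z=1 R=7
Draw 8: a1=1.875, a2=0.275, a3=2.140, a4=3.171, a5=7.770, a0=15.231; τ=−ln(0.9883)/15.231=0.001 → t=0.256; u2·a0=0.4037·15.231=6.149; a1+…+a3=4.290 < 6.149 ≤ a1+…+a4=7.461 → R4 fires; E=7 B=7 Z=0 R=6
Draw 9: a1=2.625, a2=0.385, a3=2.996, a4=0.000, a5=9.324, a0=15.330; τ=−ln(0.7617)/15.330=0.018 → t=0.274; u2·a0=0.5623·15.330=8.620; a1+…+a4=6.006 < 8.620 ≤ a1+…+a5=15.330 → R5 fires; E=7 B=7 Z=0 R=5
Draw 10: a1=2.625, a2=0.385, a3=2.996, a4=0.000, a5=7.770, a0=13.776; τ=−ln(0.6248)/13.776=0.034 → t=0.308; u2·a0=0.5691·13.776=7.840; a1+…+a4=6.006 < 7.840 ≤ a1+…+a5=13.776 → R5 fires; E=7 B=7 Z=0 R=4
Draw 11: a1=2.625, a2=0.385, a3=2.996, a4=0.000, a5=6.216, a0=12.222; τ=−ln(0.5204)/12.222=0.053 → t=0.361; u2·a0=0.1136·12.222=1.388 ≤ a1=2.625 → R1 fires; E=6 B=7 Z=0 R=6
Draw 12: a1=2.250, a2=0.330, a3=2.996, a4=0.000, a5=7.992, a0=13.568; τ=−ln(0.7715)/13.568=0.019 → t=0.381 > T=0.37: stop.
B first becomes ≥ 5 when it reaches 5 at the event at t=0.083.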